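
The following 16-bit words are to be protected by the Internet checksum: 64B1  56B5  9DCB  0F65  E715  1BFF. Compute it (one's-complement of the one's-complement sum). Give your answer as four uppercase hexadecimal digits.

9453

One's-complement addition (fold any carry out of bit 15 back into bit 0):
  0x64B1 + 0x56B5 = 0x0BB66
  0xBB66 + 0x9DCB = 0x15931 → wrap carry → 0x5932
  0x5932 + 0x0F65 = 0x06897
  0x6897 + 0xE715 = 0x14FAC → wrap carry → 0x4FAD
  0x4FAD + 0x1BFF = 0x06BAC
One's-complement sum = 0x6BAC.
Checksum = ~0x6BAC & 0xFFFF = 0x9453.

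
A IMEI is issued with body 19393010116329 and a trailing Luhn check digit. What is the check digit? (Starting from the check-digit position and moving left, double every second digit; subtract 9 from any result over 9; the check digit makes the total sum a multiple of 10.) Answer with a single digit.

Partial digits right→left: 9 2 3 6 1 1 0 1 0 3 9 3 9 1
Double every second digit counting from the check-digit position (so the 1st, 3rd, 5th, ... of the partial from the right).
  doubled (with −9 where >9): 9 6 2 0 0 9 9 → sum 35
  kept as-is: 2 6 1 1 3 3 1 → sum 17
Total = 35 + 17 = 52.
Check digit = (10 − (52 mod 10)) mod 10 = 8.

8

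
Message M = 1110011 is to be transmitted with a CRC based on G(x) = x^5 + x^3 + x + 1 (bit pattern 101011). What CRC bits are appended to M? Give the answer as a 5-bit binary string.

11111

Append 5 zeros: 111001100000. Divide by 101011 (XOR where the leading bit is 1):
  pos 0: 111001 XOR 101011 = 010010
  pos 1: 100101 XOR 101011 = 001110
  pos 3: 111000 XOR 101011 = 010011
  pos 4: 100110 XOR 101011 = 001101
  pos 6: 110100 XOR 101011 = 011111
Remainder (last 5 bits) = 11111. This is the CRC / FCS.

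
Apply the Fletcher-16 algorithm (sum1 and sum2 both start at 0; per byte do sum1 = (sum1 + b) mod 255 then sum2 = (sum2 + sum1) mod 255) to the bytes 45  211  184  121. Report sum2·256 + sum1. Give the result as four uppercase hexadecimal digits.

1B33

Running sums (mod 255):
  after byte 0 (45): sum1=45, sum2=45
  after byte 1 (211): sum1=1, sum2=46
  after byte 2 (184): sum1=185, sum2=231
  after byte 3 (121): sum1=51, sum2=27
Checksum = sum2·256 + sum1 = 27·256 + 51 = 6963 = 0x1B33.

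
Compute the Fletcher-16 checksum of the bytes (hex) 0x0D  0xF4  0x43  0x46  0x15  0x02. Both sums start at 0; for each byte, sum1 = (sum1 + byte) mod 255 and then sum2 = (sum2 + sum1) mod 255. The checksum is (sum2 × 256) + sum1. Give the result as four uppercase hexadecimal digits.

23A2

Running sums (mod 255):
  after byte 0 (0x0D): sum1=13, sum2=13
  after byte 1 (0xF4): sum1=2, sum2=15
  after byte 2 (0x43): sum1=69, sum2=84
  after byte 3 (0x46): sum1=139, sum2=223
  after byte 4 (0x15): sum1=160, sum2=128
  after byte 5 (0x02): sum1=162, sum2=35
Checksum = sum2·256 + sum1 = 35·256 + 162 = 9122 = 0x23A2.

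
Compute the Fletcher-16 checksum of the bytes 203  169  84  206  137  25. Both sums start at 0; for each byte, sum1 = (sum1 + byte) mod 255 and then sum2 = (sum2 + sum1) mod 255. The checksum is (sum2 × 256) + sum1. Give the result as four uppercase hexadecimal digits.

Running sums (mod 255):
  after byte 0 (203): sum1=203, sum2=203
  after byte 1 (169): sum1=117, sum2=65
  after byte 2 (84): sum1=201, sum2=11
  after byte 3 (206): sum1=152, sum2=163
  after byte 4 (137): sum1=34, sum2=197
  after byte 5 (25): sum1=59, sum2=1
Checksum = sum2·256 + sum1 = 1·256 + 59 = 315 = 0x013B.

013B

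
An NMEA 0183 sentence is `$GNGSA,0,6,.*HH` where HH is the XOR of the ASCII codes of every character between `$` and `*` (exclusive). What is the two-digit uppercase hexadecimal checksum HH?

58

XOR the ASCII codes of the payload characters:
  'G' = 0x47 → acc = 0x47
  'N' = 0x4E → acc = 0x09
  'G' = 0x47 → acc = 0x4E
  'S' = 0x53 → acc = 0x1D
  'A' = 0x41 → acc = 0x5C
  ',' = 0x2C → acc = 0x70
  '0' = 0x30 → acc = 0x40
  ',' = 0x2C → acc = 0x6C
  '6' = 0x36 → acc = 0x5A
  ',' = 0x2C → acc = 0x76
  '.' = 0x2E → acc = 0x58
Checksum = 0x58.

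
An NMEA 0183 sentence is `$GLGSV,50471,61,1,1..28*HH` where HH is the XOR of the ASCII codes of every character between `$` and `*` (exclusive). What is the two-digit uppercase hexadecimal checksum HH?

XOR the ASCII codes of the payload characters:
  'G' = 0x47 → acc = 0x47
  'L' = 0x4C → acc = 0x0B
  'G' = 0x47 → acc = 0x4C
  'S' = 0x53 → acc = 0x1F
  'V' = 0x56 → acc = 0x49
  ',' = 0x2C → acc = 0x65
  '5' = 0x35 → acc = 0x50
  '0' = 0x30 → acc = 0x60
  '4' = 0x34 → acc = 0x54
  '7' = 0x37 → acc = 0x63
  '1' = 0x31 → acc = 0x52
  ',' = 0x2C → acc = 0x7E
  '6' = 0x36 → acc = 0x48
  '1' = 0x31 → acc = 0x79
  ',' = 0x2C → acc = 0x55
  '1' = 0x31 → acc = 0x64
  ',' = 0x2C → acc = 0x48
  '1' = 0x31 → acc = 0x79
  '.' = 0x2E → acc = 0x57
  '.' = 0x2E → acc = 0x79
  '2' = 0x32 → acc = 0x4B
  '8' = 0x38 → acc = 0x73
Checksum = 0x73.

73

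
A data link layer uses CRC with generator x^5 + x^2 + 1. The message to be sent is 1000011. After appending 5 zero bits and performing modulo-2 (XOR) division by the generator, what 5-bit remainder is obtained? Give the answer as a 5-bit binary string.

Append 5 zeros: 100001100000. Divide by 100101 (XOR where the leading bit is 1):
  pos 0: 100001 XOR 100101 = 000100
  pos 3: 100100 XOR 100101 = 000001
Remainder (last 5 bits) = 01000. This is the CRC / FCS.

01000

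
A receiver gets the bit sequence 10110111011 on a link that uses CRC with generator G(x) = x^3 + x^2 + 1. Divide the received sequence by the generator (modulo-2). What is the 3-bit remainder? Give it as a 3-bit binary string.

Modulo-2 division of 10110111011 by 1101:
  pos 0: 1011 XOR 1101 = 0110
  pos 1: 1100 XOR 1101 = 0001
  pos 4: 1111 XOR 1101 = 0010
  pos 6: 1001 XOR 1101 = 0100
  pos 7: 1001 XOR 1101 = 0100
Remainder = 100 (nonzero — an error is detected).

100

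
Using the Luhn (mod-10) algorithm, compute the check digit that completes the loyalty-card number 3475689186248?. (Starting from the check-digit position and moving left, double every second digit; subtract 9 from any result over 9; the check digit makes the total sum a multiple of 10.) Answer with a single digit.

1

Partial digits right→left: 8 4 2 6 8 1 9 8 6 5 7 4 3
Double every second digit counting from the check-digit position (so the 1st, 3rd, 5th, ... of the partial from the right).
  doubled (with −9 where >9): 7 4 7 9 3 5 6 → sum 41
  kept as-is: 4 6 1 8 5 4 → sum 28
Total = 41 + 28 = 69.
Check digit = (10 − (69 mod 10)) mod 10 = 1.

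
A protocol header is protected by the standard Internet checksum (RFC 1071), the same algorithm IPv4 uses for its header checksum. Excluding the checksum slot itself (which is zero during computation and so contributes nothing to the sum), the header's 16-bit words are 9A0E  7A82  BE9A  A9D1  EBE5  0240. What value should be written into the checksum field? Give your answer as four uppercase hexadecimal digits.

94DC

One's-complement addition (fold any carry out of bit 15 back into bit 0):
  0x9A0E + 0x7A82 = 0x11490 → wrap carry → 0x1491
  0x1491 + 0xBE9A = 0x0D32B
  0xD32B + 0xA9D1 = 0x17CFC → wrap carry → 0x7CFD
  0x7CFD + 0xEBE5 = 0x168E2 → wrap carry → 0x68E3
  0x68E3 + 0x0240 = 0x06B23
One's-complement sum = 0x6B23.
Checksum = ~0x6B23 & 0xFFFF = 0x94DC.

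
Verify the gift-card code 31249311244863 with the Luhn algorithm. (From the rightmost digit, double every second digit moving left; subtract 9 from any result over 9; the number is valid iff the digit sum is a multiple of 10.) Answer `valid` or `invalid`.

From the right, keep odd positions and double even positions (subtract 9 from any doubled value over 9):
  doubled (positions 2,4,...): 3 8 4 2 9 4 6 → sum 36
  kept (positions 1,3,...): 3 8 4 1 3 4 1 → sum 24
Total = 60.
60 mod 10 = 0, so the number is valid.

valid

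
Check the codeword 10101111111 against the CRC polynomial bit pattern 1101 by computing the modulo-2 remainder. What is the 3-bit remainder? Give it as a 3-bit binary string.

111

Modulo-2 division of 10101111111 by 1101:
  pos 0: 1010 XOR 1101 = 0111
  pos 1: 1111 XOR 1101 = 0010
  pos 3: 1011 XOR 1101 = 0110
  pos 4: 1101 XOR 1101 = 0000
Remainder = 111 (nonzero — an error is detected).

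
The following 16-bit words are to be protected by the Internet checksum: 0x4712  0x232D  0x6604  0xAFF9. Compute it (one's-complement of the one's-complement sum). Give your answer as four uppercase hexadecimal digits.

7FC2

One's-complement addition (fold any carry out of bit 15 back into bit 0):
  0x4712 + 0x232D = 0x06A3F
  0x6A3F + 0x6604 = 0x0D043
  0xD043 + 0xAFF9 = 0x1803C → wrap carry → 0x803D
One's-complement sum = 0x803D.
Checksum = ~0x803D & 0xFFFF = 0x7FC2.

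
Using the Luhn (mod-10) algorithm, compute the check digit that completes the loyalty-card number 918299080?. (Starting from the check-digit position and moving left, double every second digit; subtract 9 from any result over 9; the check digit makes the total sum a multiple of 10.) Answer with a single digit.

5

Partial digits right→left: 0 8 0 9 9 2 8 1 9
Double every second digit counting from the check-digit position (so the 1st, 3rd, 5th, ... of the partial from the right).
  doubled (with −9 where >9): 0 0 9 7 9 → sum 25
  kept as-is: 8 9 2 1 → sum 20
Total = 25 + 20 = 45.
Check digit = (10 − (45 mod 10)) mod 10 = 5.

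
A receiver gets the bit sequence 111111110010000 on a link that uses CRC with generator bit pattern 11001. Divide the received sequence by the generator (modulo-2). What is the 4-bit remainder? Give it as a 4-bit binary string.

Modulo-2 division of 111111110010000 by 11001:
  pos 0: 11111 XOR 11001 = 00110
  pos 2: 11011 XOR 11001 = 00010
  pos 5: 10100 XOR 11001 = 01101
  pos 6: 11011 XOR 11001 = 00010
  pos 9: 10000 XOR 11001 = 01001
  pos 10: 10010 XOR 11001 = 01011
Remainder = 1011 (nonzero — an error is detected).

1011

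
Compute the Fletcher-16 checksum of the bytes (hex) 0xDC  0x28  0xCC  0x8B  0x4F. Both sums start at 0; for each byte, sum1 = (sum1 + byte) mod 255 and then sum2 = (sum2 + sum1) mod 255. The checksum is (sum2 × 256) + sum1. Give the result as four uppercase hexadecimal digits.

BDAC

Running sums (mod 255):
  after byte 0 (0xDC): sum1=220, sum2=220
  after byte 1 (0x28): sum1=5, sum2=225
  after byte 2 (0xCC): sum1=209, sum2=179
  after byte 3 (0x8B): sum1=93, sum2=17
  after byte 4 (0x4F): sum1=172, sum2=189
Checksum = sum2·256 + sum1 = 189·256 + 172 = 48556 = 0xBDAC.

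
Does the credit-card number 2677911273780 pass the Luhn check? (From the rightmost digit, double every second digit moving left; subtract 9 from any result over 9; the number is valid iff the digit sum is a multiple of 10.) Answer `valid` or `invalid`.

From the right, keep odd positions and double even positions (subtract 9 from any doubled value over 9):
  doubled (positions 2,4,...): 7 6 4 2 5 3 → sum 27
  kept (positions 1,3,...): 0 7 7 1 9 7 2 → sum 33
Total = 60.
60 mod 10 = 0, so the number is valid.

valid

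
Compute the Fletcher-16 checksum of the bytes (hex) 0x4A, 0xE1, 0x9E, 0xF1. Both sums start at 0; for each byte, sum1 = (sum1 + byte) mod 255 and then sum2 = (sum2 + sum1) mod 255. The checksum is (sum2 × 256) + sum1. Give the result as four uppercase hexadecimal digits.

Running sums (mod 255):
  after byte 0 (0x4A): sum1=74, sum2=74
  after byte 1 (0xE1): sum1=44, sum2=118
  after byte 2 (0x9E): sum1=202, sum2=65
  after byte 3 (0xF1): sum1=188, sum2=253
Checksum = sum2·256 + sum1 = 253·256 + 188 = 64956 = 0xFDBC.

FDBC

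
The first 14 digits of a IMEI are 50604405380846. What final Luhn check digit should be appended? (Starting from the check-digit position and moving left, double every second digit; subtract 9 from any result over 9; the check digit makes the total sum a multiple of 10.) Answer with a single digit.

2

Partial digits right→left: 6 4 8 0 8 3 5 0 4 4 0 6 0 5
Double every second digit counting from the check-digit position (so the 1st, 3rd, 5th, ... of the partial from the right).
  doubled (with −9 where >9): 3 7 7 1 8 0 0 → sum 26
  kept as-is: 4 0 3 0 4 6 5 → sum 22
Total = 26 + 22 = 48.
Check digit = (10 − (48 mod 10)) mod 10 = 2.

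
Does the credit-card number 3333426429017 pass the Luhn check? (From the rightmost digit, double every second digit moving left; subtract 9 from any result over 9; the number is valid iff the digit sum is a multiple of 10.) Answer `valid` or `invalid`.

From the right, keep odd positions and double even positions (subtract 9 from any doubled value over 9):
  doubled (positions 2,4,...): 2 9 8 4 6 6 → sum 35
  kept (positions 1,3,...): 7 0 2 6 4 3 3 → sum 25
Total = 60.
60 mod 10 = 0, so the number is valid.

valid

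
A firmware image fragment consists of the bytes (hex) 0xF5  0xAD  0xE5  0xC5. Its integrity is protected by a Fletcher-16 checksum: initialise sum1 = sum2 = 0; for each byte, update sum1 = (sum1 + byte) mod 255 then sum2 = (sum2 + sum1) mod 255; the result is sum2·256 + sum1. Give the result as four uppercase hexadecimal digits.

Running sums (mod 255):
  after byte 0 (0xF5): sum1=245, sum2=245
  after byte 1 (0xAD): sum1=163, sum2=153
  after byte 2 (0xE5): sum1=137, sum2=35
  after byte 3 (0xC5): sum1=79, sum2=114
Checksum = sum2·256 + sum1 = 114·256 + 79 = 29263 = 0x724F.

724F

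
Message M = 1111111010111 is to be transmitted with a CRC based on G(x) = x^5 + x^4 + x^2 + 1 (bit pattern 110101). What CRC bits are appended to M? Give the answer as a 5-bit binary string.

Append 5 zeros: 111111101011100000. Divide by 110101 (XOR where the leading bit is 1):
  pos 0: 111111 XOR 110101 = 001010
  pos 2: 101010 XOR 110101 = 011111
  pos 3: 111111 XOR 110101 = 001010
  pos 5: 101001 XOR 110101 = 011100
  pos 6: 111001 XOR 110101 = 001100
  pos 8: 110010 XOR 110101 = 000111
  pos 11: 111000 XOR 110101 = 001101
Remainder (last 5 bits) = 11010. This is the CRC / FCS.

11010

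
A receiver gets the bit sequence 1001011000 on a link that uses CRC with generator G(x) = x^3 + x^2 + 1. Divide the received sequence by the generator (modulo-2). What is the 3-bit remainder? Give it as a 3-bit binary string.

Modulo-2 division of 1001011000 by 1101:
  pos 0: 1001 XOR 1101 = 0100
  pos 1: 1000 XOR 1101 = 0101
  pos 2: 1011 XOR 1101 = 0110
  pos 3: 1101 XOR 1101 = 0000
Remainder = 000 (zero — the frame passes the CRC check).

000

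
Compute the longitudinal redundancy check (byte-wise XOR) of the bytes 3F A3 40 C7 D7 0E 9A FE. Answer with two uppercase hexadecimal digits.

A6

XOR the bytes together:
  start with 0x3F
  0x3F ⊕ 0xA3 = 0x9C
  0x9C ⊕ 0x40 = 0xDC
  0xDC ⊕ 0xC7 = 0x1B
  0x1B ⊕ 0xD7 = 0xCC
  0xCC ⊕ 0x0E = 0xC2
  0xC2 ⊕ 0x9A = 0x58
  0x58 ⊕ 0xFE = 0xA6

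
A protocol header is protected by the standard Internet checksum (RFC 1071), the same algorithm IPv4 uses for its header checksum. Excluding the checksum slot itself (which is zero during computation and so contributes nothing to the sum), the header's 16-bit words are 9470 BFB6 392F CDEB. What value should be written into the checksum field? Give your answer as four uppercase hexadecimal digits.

A4BD

One's-complement addition (fold any carry out of bit 15 back into bit 0):
  0x9470 + 0xBFB6 = 0x15426 → wrap carry → 0x5427
  0x5427 + 0x392F = 0x08D56
  0x8D56 + 0xCDEB = 0x15B41 → wrap carry → 0x5B42
One's-complement sum = 0x5B42.
Checksum = ~0x5B42 & 0xFFFF = 0xA4BD.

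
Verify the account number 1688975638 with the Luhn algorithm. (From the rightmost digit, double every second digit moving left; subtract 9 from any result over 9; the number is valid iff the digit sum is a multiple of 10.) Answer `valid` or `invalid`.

From the right, keep odd positions and double even positions (subtract 9 from any doubled value over 9):
  doubled (positions 2,4,...): 6 1 9 7 2 → sum 25
  kept (positions 1,3,...): 8 6 7 8 6 → sum 35
Total = 60.
60 mod 10 = 0, so the number is valid.

valid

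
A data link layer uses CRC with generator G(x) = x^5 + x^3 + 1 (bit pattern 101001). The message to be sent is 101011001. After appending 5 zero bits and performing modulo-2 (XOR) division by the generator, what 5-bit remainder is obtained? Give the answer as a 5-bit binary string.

Append 5 zeros: 10101100100000. Divide by 101001 (XOR where the leading bit is 1):
  pos 0: 101011 XOR 101001 = 000010
  pos 4: 100010 XOR 101001 = 001011
  pos 6: 101100 XOR 101001 = 000101
Remainder (last 5 bits) = 10100. This is the CRC / FCS.

10100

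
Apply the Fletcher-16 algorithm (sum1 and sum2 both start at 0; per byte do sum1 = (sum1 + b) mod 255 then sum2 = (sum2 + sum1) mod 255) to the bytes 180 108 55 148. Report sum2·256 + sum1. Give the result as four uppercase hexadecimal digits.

1BEC

Running sums (mod 255):
  after byte 0 (180): sum1=180, sum2=180
  after byte 1 (108): sum1=33, sum2=213
  after byte 2 (55): sum1=88, sum2=46
  after byte 3 (148): sum1=236, sum2=27
Checksum = sum2·256 + sum1 = 27·256 + 236 = 7148 = 0x1BEC.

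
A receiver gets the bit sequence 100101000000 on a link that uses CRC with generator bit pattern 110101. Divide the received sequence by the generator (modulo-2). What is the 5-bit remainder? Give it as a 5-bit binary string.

00111

Modulo-2 division of 100101000000 by 110101:
  pos 0: 100101 XOR 110101 = 010000
  pos 1: 100000 XOR 110101 = 010101
  pos 2: 101010 XOR 110101 = 011111
  pos 3: 111110 XOR 110101 = 001011
  pos 5: 101100 XOR 110101 = 011001
  pos 6: 110010 XOR 110101 = 000111
Remainder = 00111 (nonzero — an error is detected).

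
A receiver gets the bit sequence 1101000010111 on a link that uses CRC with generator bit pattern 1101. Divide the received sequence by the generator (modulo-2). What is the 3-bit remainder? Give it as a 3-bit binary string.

Modulo-2 division of 1101000010111 by 1101:
  pos 0: 1101 XOR 1101 = 0000
  pos 8: 1011 XOR 1101 = 0110
  pos 9: 1101 XOR 1101 = 0000
Remainder = 000 (zero — the frame passes the CRC check).

000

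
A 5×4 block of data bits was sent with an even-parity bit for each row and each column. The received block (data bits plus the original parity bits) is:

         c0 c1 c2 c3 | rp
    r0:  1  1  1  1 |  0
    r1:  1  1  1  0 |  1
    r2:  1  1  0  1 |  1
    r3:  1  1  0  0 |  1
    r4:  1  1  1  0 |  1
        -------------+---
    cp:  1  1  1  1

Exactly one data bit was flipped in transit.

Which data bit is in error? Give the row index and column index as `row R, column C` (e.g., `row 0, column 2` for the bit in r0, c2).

Recompute each row's even parity and compare to rp:
  r0: data parity 0, sent rp 0 → ok
  r1: data parity 1, sent rp 1 → ok
  r2: data parity 1, sent rp 1 → ok
  r3: data parity 0, sent rp 1 → mismatch
  r4: data parity 1, sent rp 1 → ok
Recompute each column's even parity and compare to cp:
  c0: data parity 1, sent cp 1 → ok
  c1: data parity 1, sent cp 1 → ok
  c2: data parity 1, sent cp 1 → ok
  c3: data parity 0, sent cp 1 → mismatch
Exactly one row (r3) and one column (c3) fail → the flipped bit is at their intersection.

row 3, column 3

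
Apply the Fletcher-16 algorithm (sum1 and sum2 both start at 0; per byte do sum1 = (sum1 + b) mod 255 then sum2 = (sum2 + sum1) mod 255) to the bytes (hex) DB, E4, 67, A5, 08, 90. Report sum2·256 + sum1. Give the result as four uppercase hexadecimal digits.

CE66

Running sums (mod 255):
  after byte 0 (DB): sum1=219, sum2=219
  after byte 1 (E4): sum1=192, sum2=156
  after byte 2 (67): sum1=40, sum2=196
  after byte 3 (A5): sum1=205, sum2=146
  after byte 4 (08): sum1=213, sum2=104
  after byte 5 (90): sum1=102, sum2=206
Checksum = sum2·256 + sum1 = 206·256 + 102 = 52838 = 0xCE66.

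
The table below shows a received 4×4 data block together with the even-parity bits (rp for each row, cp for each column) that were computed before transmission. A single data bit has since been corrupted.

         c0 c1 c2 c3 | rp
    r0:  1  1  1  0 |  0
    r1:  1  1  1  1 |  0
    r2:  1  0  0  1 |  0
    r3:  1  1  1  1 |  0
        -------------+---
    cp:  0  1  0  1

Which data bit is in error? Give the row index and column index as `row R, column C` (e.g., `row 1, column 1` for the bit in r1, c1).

row 0, column 2

Recompute each row's even parity and compare to rp:
  r0: data parity 1, sent rp 0 → mismatch
  r1: data parity 0, sent rp 0 → ok
  r2: data parity 0, sent rp 0 → ok
  r3: data parity 0, sent rp 0 → ok
Recompute each column's even parity and compare to cp:
  c0: data parity 0, sent cp 0 → ok
  c1: data parity 1, sent cp 1 → ok
  c2: data parity 1, sent cp 0 → mismatch
  c3: data parity 1, sent cp 1 → ok
Exactly one row (r0) and one column (c2) fail → the flipped bit is at their intersection.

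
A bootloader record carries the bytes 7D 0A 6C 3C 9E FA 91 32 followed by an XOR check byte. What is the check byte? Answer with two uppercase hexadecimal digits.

XOR the bytes together:
  start with 0x7D
  0x7D ⊕ 0x0A = 0x77
  0x77 ⊕ 0x6C = 0x1B
  0x1B ⊕ 0x3C = 0x27
  0x27 ⊕ 0x9E = 0xB9
  0xB9 ⊕ 0xFA = 0x43
  0x43 ⊕ 0x91 = 0xD2
  0xD2 ⊕ 0x32 = 0xE0

E0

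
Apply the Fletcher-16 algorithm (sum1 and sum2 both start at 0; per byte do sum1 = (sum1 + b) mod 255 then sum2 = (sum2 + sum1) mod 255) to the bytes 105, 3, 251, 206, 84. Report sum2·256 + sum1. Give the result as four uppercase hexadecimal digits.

Running sums (mod 255):
  after byte 0 (105): sum1=105, sum2=105
  after byte 1 (3): sum1=108, sum2=213
  after byte 2 (251): sum1=104, sum2=62
  after byte 3 (206): sum1=55, sum2=117
  after byte 4 (84): sum1=139, sum2=1
Checksum = sum2·256 + sum1 = 1·256 + 139 = 395 = 0x018B.

018B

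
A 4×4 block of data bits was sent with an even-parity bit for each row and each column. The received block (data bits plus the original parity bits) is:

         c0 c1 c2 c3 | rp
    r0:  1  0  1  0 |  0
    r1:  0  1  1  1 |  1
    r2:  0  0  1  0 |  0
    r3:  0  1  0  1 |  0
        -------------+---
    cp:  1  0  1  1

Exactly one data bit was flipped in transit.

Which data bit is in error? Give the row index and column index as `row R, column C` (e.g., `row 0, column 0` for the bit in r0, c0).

Recompute each row's even parity and compare to rp:
  r0: data parity 0, sent rp 0 → ok
  r1: data parity 1, sent rp 1 → ok
  r2: data parity 1, sent rp 0 → mismatch
  r3: data parity 0, sent rp 0 → ok
Recompute each column's even parity and compare to cp:
  c0: data parity 1, sent cp 1 → ok
  c1: data parity 0, sent cp 0 → ok
  c2: data parity 1, sent cp 1 → ok
  c3: data parity 0, sent cp 1 → mismatch
Exactly one row (r2) and one column (c3) fail → the flipped bit is at their intersection.

row 2, column 3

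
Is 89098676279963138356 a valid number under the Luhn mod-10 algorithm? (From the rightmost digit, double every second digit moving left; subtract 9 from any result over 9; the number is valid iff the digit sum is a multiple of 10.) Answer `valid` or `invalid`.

invalid

From the right, keep odd positions and double even positions (subtract 9 from any doubled value over 9):
  doubled (positions 2,4,...): 1 7 2 3 9 4 5 7 0 7 → sum 45
  kept (positions 1,3,...): 6 3 3 3 9 7 6 6 9 9 → sum 61
Total = 106.
106 mod 10 = 6, so the number is invalid.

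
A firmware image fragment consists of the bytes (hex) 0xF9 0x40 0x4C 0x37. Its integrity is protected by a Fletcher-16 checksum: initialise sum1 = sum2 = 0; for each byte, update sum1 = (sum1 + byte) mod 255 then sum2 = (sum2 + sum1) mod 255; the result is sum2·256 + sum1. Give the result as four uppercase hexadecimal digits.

78BD

Running sums (mod 255):
  after byte 0 (0xF9): sum1=249, sum2=249
  after byte 1 (0x40): sum1=58, sum2=52
  after byte 2 (0x4C): sum1=134, sum2=186
  after byte 3 (0x37): sum1=189, sum2=120
Checksum = sum2·256 + sum1 = 120·256 + 189 = 30909 = 0x78BD.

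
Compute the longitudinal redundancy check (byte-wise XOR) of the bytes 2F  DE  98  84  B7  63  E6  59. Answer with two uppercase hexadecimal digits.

86

XOR the bytes together:
  start with 0x2F
  0x2F ⊕ 0xDE = 0xF1
  0xF1 ⊕ 0x98 = 0x69
  0x69 ⊕ 0x84 = 0xED
  0xED ⊕ 0xB7 = 0x5A
  0x5A ⊕ 0x63 = 0x39
  0x39 ⊕ 0xE6 = 0xDF
  0xDF ⊕ 0x59 = 0x86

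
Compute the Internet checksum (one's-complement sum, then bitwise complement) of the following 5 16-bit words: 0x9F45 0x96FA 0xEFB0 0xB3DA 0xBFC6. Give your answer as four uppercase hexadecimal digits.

One's-complement addition (fold any carry out of bit 15 back into bit 0):
  0x9F45 + 0x96FA = 0x1363F → wrap carry → 0x3640
  0x3640 + 0xEFB0 = 0x125F0 → wrap carry → 0x25F1
  0x25F1 + 0xB3DA = 0x0D9CB
  0xD9CB + 0xBFC6 = 0x19991 → wrap carry → 0x9992
One's-complement sum = 0x9992.
Checksum = ~0x9992 & 0xFFFF = 0x666D.

666D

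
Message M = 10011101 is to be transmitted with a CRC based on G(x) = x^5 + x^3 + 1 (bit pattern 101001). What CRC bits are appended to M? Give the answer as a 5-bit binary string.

Append 5 zeros: 1001110100000. Divide by 101001 (XOR where the leading bit is 1):
  pos 0: 100111 XOR 101001 = 001110
  pos 2: 111001 XOR 101001 = 010000
  pos 3: 100000 XOR 101001 = 001001
  pos 5: 100100 XOR 101001 = 001101
  pos 7: 110100 XOR 101001 = 011101
Remainder (last 5 bits) = 11101. This is the CRC / FCS.

11101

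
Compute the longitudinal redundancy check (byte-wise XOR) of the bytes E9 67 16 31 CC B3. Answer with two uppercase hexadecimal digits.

D6

XOR the bytes together:
  start with 0xE9
  0xE9 ⊕ 0x67 = 0x8E
  0x8E ⊕ 0x16 = 0x98
  0x98 ⊕ 0x31 = 0xA9
  0xA9 ⊕ 0xCC = 0x65
  0x65 ⊕ 0xB3 = 0xD6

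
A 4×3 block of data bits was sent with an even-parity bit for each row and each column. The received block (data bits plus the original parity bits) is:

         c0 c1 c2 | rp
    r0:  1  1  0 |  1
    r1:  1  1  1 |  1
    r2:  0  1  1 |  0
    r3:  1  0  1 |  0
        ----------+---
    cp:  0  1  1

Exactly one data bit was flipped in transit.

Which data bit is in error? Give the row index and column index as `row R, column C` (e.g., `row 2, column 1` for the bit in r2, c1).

Recompute each row's even parity and compare to rp:
  r0: data parity 0, sent rp 1 → mismatch
  r1: data parity 1, sent rp 1 → ok
  r2: data parity 0, sent rp 0 → ok
  r3: data parity 0, sent rp 0 → ok
Recompute each column's even parity and compare to cp:
  c0: data parity 1, sent cp 0 → mismatch
  c1: data parity 1, sent cp 1 → ok
  c2: data parity 1, sent cp 1 → ok
Exactly one row (r0) and one column (c0) fail → the flipped bit is at their intersection.

row 0, column 0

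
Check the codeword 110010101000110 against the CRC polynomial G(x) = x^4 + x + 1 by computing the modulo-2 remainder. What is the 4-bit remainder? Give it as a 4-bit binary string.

Modulo-2 division of 110010101000110 by 10011:
  pos 0: 11001 XOR 10011 = 01010
  pos 1: 10100 XOR 10011 = 00111
  pos 3: 11110 XOR 10011 = 01101
  pos 4: 11011 XOR 10011 = 01000
  pos 5: 10000 XOR 10011 = 00011
  pos 8: 11001 XOR 10011 = 01010
  pos 9: 10101 XOR 10011 = 00110
Remainder = 1100 (nonzero — an error is detected).

1100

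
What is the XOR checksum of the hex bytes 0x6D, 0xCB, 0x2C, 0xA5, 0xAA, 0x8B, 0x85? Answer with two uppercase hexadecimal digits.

8B

XOR the bytes together:
  start with 0x6D
  0x6D ⊕ 0xCB = 0xA6
  0xA6 ⊕ 0x2C = 0x8A
  0x8A ⊕ 0xA5 = 0x2F
  0x2F ⊕ 0xAA = 0x85
  0x85 ⊕ 0x8B = 0x0E
  0x0E ⊕ 0x85 = 0x8B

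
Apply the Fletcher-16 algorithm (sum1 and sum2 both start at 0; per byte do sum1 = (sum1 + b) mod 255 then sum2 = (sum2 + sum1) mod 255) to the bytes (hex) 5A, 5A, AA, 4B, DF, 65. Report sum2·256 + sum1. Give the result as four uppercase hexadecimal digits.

Running sums (mod 255):
  after byte 0 (5A): sum1=90, sum2=90
  after byte 1 (5A): sum1=180, sum2=15
  after byte 2 (AA): sum1=95, sum2=110
  after byte 3 (4B): sum1=170, sum2=25
  after byte 4 (DF): sum1=138, sum2=163
  after byte 5 (65): sum1=239, sum2=147
Checksum = sum2·256 + sum1 = 147·256 + 239 = 37871 = 0x93EF.

93EF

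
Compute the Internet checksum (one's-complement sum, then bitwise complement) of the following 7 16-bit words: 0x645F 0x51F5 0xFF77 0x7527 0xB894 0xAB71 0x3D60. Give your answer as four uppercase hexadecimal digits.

33A5

One's-complement addition (fold any carry out of bit 15 back into bit 0):
  0x645F + 0x51F5 = 0x0B654
  0xB654 + 0xFF77 = 0x1B5CB → wrap carry → 0xB5CC
  0xB5CC + 0x7527 = 0x12AF3 → wrap carry → 0x2AF4
  0x2AF4 + 0xB894 = 0x0E388
  0xE388 + 0xAB71 = 0x18EF9 → wrap carry → 0x8EFA
  0x8EFA + 0x3D60 = 0x0CC5A
One's-complement sum = 0xCC5A.
Checksum = ~0xCC5A & 0xFFFF = 0x33A5.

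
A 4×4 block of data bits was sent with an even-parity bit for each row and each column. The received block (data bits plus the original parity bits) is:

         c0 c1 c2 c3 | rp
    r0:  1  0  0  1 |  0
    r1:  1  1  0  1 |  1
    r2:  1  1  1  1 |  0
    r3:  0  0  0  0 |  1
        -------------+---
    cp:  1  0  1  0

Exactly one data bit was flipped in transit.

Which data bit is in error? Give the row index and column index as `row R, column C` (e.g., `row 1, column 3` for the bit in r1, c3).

Recompute each row's even parity and compare to rp:
  r0: data parity 0, sent rp 0 → ok
  r1: data parity 1, sent rp 1 → ok
  r2: data parity 0, sent rp 0 → ok
  r3: data parity 0, sent rp 1 → mismatch
Recompute each column's even parity and compare to cp:
  c0: data parity 1, sent cp 1 → ok
  c1: data parity 0, sent cp 0 → ok
  c2: data parity 1, sent cp 1 → ok
  c3: data parity 1, sent cp 0 → mismatch
Exactly one row (r3) and one column (c3) fail → the flipped bit is at their intersection.

row 3, column 3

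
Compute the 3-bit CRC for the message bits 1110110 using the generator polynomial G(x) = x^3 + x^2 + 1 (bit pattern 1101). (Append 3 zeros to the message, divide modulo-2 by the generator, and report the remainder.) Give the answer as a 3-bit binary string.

011

Append 3 zeros: 1110110000. Divide by 1101 (XOR where the leading bit is 1):
  pos 0: 1110 XOR 1101 = 0011
  pos 2: 1111 XOR 1101 = 0010
  pos 4: 1000 XOR 1101 = 0101
  pos 5: 1010 XOR 1101 = 0111
  pos 6: 1110 XOR 1101 = 0011
Remainder (last 3 bits) = 011. This is the CRC / FCS.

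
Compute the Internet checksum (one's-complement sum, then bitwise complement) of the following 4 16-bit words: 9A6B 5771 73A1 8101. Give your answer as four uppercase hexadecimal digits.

1980

One's-complement addition (fold any carry out of bit 15 back into bit 0):
  0x9A6B + 0x5771 = 0x0F1DC
  0xF1DC + 0x73A1 = 0x1657D → wrap carry → 0x657E
  0x657E + 0x8101 = 0x0E67F
One's-complement sum = 0xE67F.
Checksum = ~0xE67F & 0xFFFF = 0x1980.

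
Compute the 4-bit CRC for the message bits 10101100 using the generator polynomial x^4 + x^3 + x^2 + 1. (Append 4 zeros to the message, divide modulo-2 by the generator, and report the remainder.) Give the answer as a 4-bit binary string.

Append 4 zeros: 101011000000. Divide by 11101 (XOR where the leading bit is 1):
  pos 0: 10101 XOR 11101 = 01000
  pos 1: 10001 XOR 11101 = 01100
  pos 2: 11000 XOR 11101 = 00101
  pos 4: 10100 XOR 11101 = 01001
  pos 5: 10010 XOR 11101 = 01111
  pos 6: 11110 XOR 11101 = 00011
Remainder (last 4 bits) = 0110. This is the CRC / FCS.

0110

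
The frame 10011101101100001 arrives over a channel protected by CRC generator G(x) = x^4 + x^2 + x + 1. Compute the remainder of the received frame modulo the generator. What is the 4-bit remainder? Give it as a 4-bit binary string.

0100

Modulo-2 division of 10011101101100001 by 10111:
  pos 0: 10011 XOR 10111 = 00100
  pos 2: 10010 XOR 10111 = 00101
  pos 4: 10111 XOR 10111 = 00000
  pos 10: 11000 XOR 10111 = 01111
  pos 11: 11110 XOR 10111 = 01001
  pos 12: 10011 XOR 10111 = 00100
Remainder = 0100 (nonzero — an error is detected).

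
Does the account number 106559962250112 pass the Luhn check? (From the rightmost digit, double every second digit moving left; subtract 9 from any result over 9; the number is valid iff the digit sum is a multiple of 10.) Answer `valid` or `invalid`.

valid

From the right, keep odd positions and double even positions (subtract 9 from any doubled value over 9):
  doubled (positions 2,4,...): 2 0 4 3 9 1 0 → sum 19
  kept (positions 1,3,...): 2 1 5 2 9 5 6 1 → sum 31
Total = 50.
50 mod 10 = 0, so the number is valid.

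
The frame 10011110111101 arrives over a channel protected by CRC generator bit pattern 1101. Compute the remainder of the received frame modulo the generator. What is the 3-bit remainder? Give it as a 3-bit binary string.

Modulo-2 division of 10011110111101 by 1101:
  pos 0: 1001 XOR 1101 = 0100
  pos 1: 1001 XOR 1101 = 0100
  pos 2: 1001 XOR 1101 = 0100
  pos 3: 1001 XOR 1101 = 0100
  pos 4: 1000 XOR 1101 = 0101
  pos 5: 1011 XOR 1101 = 0110
  pos 6: 1101 XOR 1101 = 0000
  pos 10: 1101 XOR 1101 = 0000
Remainder = 000 (zero — the frame passes the CRC check).

000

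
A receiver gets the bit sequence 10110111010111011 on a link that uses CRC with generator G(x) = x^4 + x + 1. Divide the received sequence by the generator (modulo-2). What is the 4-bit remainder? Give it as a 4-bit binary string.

Modulo-2 division of 10110111010111011 by 10011:
  pos 0: 10110 XOR 10011 = 00101
  pos 2: 10111 XOR 10011 = 00100
  pos 4: 10010 XOR 10011 = 00001
  pos 8: 11011 XOR 10011 = 01000
  pos 9: 10001 XOR 10011 = 00010
  pos 12: 10011 XOR 10011 = 00000
Remainder = 0000 (zero — the frame passes the CRC check).

0000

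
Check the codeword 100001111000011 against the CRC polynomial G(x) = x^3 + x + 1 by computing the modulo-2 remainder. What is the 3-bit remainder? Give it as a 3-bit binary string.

Modulo-2 division of 100001111000011 by 1011:
  pos 0: 1000 XOR 1011 = 0011
  pos 2: 1101 XOR 1011 = 0110
  pos 3: 1101 XOR 1011 = 0110
  pos 4: 1101 XOR 1011 = 0110
  pos 5: 1101 XOR 1011 = 0110
  pos 6: 1100 XOR 1011 = 0111
  pos 7: 1110 XOR 1011 = 0101
  pos 8: 1010 XOR 1011 = 0001
  pos 11: 1011 XOR 1011 = 0000
Remainder = 000 (zero — the frame passes the CRC check).

000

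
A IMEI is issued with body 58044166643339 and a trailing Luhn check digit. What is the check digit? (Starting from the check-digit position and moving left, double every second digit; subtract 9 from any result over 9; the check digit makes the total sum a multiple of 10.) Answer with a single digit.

Partial digits right→left: 9 3 3 3 4 6 6 6 1 4 4 0 8 5
Double every second digit counting from the check-digit position (so the 1st, 3rd, 5th, ... of the partial from the right).
  doubled (with −9 where >9): 9 6 8 3 2 8 7 → sum 43
  kept as-is: 3 3 6 6 4 0 5 → sum 27
Total = 43 + 27 = 70.
Check digit = (10 − (70 mod 10)) mod 10 = 0.

0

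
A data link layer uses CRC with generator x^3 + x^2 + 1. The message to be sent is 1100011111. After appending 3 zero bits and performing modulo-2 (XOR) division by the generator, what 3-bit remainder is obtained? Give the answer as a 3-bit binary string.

Append 3 zeros: 1100011111000. Divide by 1101 (XOR where the leading bit is 1):
  pos 0: 1100 XOR 1101 = 0001
  pos 3: 1011 XOR 1101 = 0110
  pos 4: 1101 XOR 1101 = 0000
  pos 8: 1100 XOR 1101 = 0001
Remainder (last 3 bits) = 010. This is the CRC / FCS.

010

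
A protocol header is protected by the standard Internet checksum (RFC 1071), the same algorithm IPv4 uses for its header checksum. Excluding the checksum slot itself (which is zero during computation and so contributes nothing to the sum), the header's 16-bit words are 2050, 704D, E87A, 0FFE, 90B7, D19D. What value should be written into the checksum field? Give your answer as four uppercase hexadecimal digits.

One's-complement addition (fold any carry out of bit 15 back into bit 0):
  0x2050 + 0x704D = 0x0909D
  0x909D + 0xE87A = 0x17917 → wrap carry → 0x7918
  0x7918 + 0x0FFE = 0x08916
  0x8916 + 0x90B7 = 0x119CD → wrap carry → 0x19CE
  0x19CE + 0xD19D = 0x0EB6B
One's-complement sum = 0xEB6B.
Checksum = ~0xEB6B & 0xFFFF = 0x1494.

1494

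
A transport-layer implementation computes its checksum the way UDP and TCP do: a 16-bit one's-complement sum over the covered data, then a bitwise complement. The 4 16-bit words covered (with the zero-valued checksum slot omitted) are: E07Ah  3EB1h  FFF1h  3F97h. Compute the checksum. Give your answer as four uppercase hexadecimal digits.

A14A

One's-complement addition (fold any carry out of bit 15 back into bit 0):
  0xE07A + 0x3EB1 = 0x11F2B → wrap carry → 0x1F2C
  0x1F2C + 0xFFF1 = 0x11F1D → wrap carry → 0x1F1E
  0x1F1E + 0x3F97 = 0x05EB5
One's-complement sum = 0x5EB5.
Checksum = ~0x5EB5 & 0xFFFF = 0xA14A.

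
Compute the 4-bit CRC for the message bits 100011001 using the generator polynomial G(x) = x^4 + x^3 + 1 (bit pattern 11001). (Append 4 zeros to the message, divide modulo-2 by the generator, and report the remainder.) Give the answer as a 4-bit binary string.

Append 4 zeros: 1000110010000. Divide by 11001 (XOR where the leading bit is 1):
  pos 0: 10001 XOR 11001 = 01000
  pos 1: 10001 XOR 11001 = 01000
  pos 2: 10000 XOR 11001 = 01001
  pos 3: 10010 XOR 11001 = 01011
  pos 4: 10111 XOR 11001 = 01110
  pos 5: 11100 XOR 11001 = 00101
  pos 7: 10100 XOR 11001 = 01101
  pos 8: 11010 XOR 11001 = 00011
Remainder (last 4 bits) = 0011. This is the CRC / FCS.

0011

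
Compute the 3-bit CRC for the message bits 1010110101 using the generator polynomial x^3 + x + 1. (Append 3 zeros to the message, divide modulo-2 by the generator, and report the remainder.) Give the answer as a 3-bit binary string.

011

Append 3 zeros: 1010110101000. Divide by 1011 (XOR where the leading bit is 1):
  pos 0: 1010 XOR 1011 = 0001
  pos 3: 1110 XOR 1011 = 0101
  pos 4: 1011 XOR 1011 = 0000
  pos 9: 1000 XOR 1011 = 0011
Remainder (last 3 bits) = 011. This is the CRC / FCS.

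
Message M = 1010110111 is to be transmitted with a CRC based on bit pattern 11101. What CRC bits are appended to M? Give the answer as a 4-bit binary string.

0001

Append 4 zeros: 10101101110000. Divide by 11101 (XOR where the leading bit is 1):
  pos 0: 10101 XOR 11101 = 01000
  pos 1: 10001 XOR 11101 = 01100
  pos 2: 11000 XOR 11101 = 00101
  pos 4: 10111 XOR 11101 = 01010
  pos 5: 10101 XOR 11101 = 01000
  pos 6: 10000 XOR 11101 = 01101
  pos 7: 11010 XOR 11101 = 00111
  pos 9: 11100 XOR 11101 = 00001
Remainder (last 4 bits) = 0001. This is the CRC / FCS.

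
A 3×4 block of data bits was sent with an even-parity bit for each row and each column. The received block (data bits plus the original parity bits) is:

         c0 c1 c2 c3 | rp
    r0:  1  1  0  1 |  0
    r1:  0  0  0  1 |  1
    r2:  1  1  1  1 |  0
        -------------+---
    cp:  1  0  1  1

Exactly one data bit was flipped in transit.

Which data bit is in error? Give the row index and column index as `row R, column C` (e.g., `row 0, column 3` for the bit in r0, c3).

row 0, column 0

Recompute each row's even parity and compare to rp:
  r0: data parity 1, sent rp 0 → mismatch
  r1: data parity 1, sent rp 1 → ok
  r2: data parity 0, sent rp 0 → ok
Recompute each column's even parity and compare to cp:
  c0: data parity 0, sent cp 1 → mismatch
  c1: data parity 0, sent cp 0 → ok
  c2: data parity 1, sent cp 1 → ok
  c3: data parity 1, sent cp 1 → ok
Exactly one row (r0) and one column (c0) fail → the flipped bit is at their intersection.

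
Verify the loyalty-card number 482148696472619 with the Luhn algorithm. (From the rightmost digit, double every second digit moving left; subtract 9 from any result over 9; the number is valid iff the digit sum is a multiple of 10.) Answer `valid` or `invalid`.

invalid

From the right, keep odd positions and double even positions (subtract 9 from any doubled value over 9):
  doubled (positions 2,4,...): 2 4 8 9 7 2 7 → sum 39
  kept (positions 1,3,...): 9 6 7 6 6 4 2 4 → sum 44
Total = 83.
83 mod 10 = 3, so the number is invalid.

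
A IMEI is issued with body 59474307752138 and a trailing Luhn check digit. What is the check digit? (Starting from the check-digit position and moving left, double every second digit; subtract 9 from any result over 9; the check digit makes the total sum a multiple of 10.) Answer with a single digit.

Partial digits right→left: 8 3 1 2 5 7 7 0 3 4 7 4 9 5
Double every second digit counting from the check-digit position (so the 1st, 3rd, 5th, ... of the partial from the right).
  doubled (with −9 where >9): 7 2 1 5 6 5 9 → sum 35
  kept as-is: 3 2 7 0 4 4 5 → sum 25
Total = 35 + 25 = 60.
Check digit = (10 − (60 mod 10)) mod 10 = 0.

0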